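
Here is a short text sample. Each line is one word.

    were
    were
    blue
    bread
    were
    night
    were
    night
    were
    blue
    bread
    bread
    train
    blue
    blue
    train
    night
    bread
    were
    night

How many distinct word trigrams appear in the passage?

15

20 tokens → 18 trigram windows in total.
Repeated trigrams (each contributes count−1 duplicates):
  bread were night: 2
  were blue bread: 2
  were night were: 2
3 duplicate windows → 18 − 3 = 15 distinct.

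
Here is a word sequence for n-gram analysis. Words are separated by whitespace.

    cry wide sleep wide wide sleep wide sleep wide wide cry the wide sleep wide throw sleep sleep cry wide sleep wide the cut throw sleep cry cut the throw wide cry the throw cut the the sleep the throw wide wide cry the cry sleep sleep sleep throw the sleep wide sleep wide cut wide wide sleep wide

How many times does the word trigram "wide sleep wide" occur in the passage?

Scanning the 57 overlapping trigram windows for "wide sleep wide":
  position 2–4: wide sleep wide
  position 5–7: wide sleep wide
  position 7–9: wide sleep wide
  position 13–15: wide sleep wide
  position 20–22: wide sleep wide
  position 52–54: wide sleep wide
  position 57–59: wide sleep wide

7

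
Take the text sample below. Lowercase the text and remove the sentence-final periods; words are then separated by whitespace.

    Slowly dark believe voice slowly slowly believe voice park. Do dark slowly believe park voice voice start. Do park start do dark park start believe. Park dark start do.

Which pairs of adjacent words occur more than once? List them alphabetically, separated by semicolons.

Bigram counts meeting the condition (more than once):
  believe park: 2
  believe voice: 2
  do dark: 2
  park start: 2
  slowly believe: 2
  start do: 3

believe park; believe voice; do dark; park start; slowly believe; start do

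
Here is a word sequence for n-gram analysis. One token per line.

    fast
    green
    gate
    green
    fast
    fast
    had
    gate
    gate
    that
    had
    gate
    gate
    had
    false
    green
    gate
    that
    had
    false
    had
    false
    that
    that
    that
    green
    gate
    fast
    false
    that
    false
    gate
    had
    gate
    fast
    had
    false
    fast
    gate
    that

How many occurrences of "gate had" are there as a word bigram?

Scanning the 39 overlapping bigram windows for "gate had":
  position 13–14: gate had
  position 32–33: gate had

2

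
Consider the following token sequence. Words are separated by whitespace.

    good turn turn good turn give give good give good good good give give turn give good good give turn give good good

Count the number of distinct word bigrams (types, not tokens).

23 tokens → 22 bigram windows in total.
Repeated bigrams (each contributes count−1 duplicates):
  give good: 4
  good good: 4
  good give: 3
  turn give: 3
  give give: 2
  give turn: 2
  good turn: 2
13 duplicate windows → 22 − 13 = 9 distinct.

9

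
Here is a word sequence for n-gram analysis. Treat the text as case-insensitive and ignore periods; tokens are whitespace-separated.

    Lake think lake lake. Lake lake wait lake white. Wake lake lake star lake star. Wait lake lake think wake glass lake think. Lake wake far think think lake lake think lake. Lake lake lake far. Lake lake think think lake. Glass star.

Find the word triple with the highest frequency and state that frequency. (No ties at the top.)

"lake lake lake", 4 times

Trigram frequencies (highest first):
  lake lake lake: 4
  lake think lake: 3
  think lake lake: 3
  lake lake think: 3
  think think lake: 2
  lake lake wait: 1
  … (25 more, each ≤ 1)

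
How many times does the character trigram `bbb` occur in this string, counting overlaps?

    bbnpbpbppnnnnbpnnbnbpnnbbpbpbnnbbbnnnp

Sliding a length-3 window over the 38 characters (36 positions):
  position 32–34: bbb

1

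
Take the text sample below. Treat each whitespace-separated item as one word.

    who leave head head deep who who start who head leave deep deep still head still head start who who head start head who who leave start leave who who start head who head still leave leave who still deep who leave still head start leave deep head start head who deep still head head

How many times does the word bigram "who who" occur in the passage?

Scanning the 54 overlapping bigram windows for "who who":
  position 6–7: who who
  position 19–20: who who
  position 24–25: who who
  position 29–30: who who

4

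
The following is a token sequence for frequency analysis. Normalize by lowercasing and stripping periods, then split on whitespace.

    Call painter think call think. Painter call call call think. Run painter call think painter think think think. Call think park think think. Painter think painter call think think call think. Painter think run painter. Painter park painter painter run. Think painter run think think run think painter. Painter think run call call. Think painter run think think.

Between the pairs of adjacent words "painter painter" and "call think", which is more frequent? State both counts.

"call think" (7 vs 3)

"painter painter": 3 occurrences
"call think": 7 occurrences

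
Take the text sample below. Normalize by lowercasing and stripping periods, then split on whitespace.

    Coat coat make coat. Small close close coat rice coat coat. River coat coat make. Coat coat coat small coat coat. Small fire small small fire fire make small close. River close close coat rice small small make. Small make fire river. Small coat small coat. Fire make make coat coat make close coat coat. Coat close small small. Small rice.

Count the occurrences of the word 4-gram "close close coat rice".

Scanning the 58 overlapping 4-gram windows for "close close coat rice":
  position 6–9: close close coat rice
  position 32–35: close close coat rice

2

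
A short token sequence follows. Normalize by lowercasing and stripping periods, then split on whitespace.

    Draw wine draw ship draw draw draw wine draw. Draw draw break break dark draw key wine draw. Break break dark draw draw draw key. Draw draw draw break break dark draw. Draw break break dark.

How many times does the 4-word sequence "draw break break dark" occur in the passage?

4

Scanning the 33 overlapping 4-gram windows for "draw break break dark":
  position 11–14: draw break break dark
  position 18–21: draw break break dark
  position 28–31: draw break break dark
  position 33–36: draw break break dark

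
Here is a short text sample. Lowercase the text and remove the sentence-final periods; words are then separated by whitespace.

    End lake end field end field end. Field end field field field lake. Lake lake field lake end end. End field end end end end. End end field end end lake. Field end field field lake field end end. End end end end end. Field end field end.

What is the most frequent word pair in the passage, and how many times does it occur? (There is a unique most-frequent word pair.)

Bigram frequencies (highest first):
  end end: 14
  end field: 9
  field end: 9
  field field: 3
  field lake: 3
  lake field: 3
  … (3 more, each ≤ 2)

"end end", 14 times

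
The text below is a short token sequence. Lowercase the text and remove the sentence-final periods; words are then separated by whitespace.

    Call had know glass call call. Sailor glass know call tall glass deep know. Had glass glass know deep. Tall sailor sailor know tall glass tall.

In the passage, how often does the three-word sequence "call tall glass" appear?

Scanning the 24 overlapping trigram windows for "call tall glass":
  position 10–12: call tall glass

1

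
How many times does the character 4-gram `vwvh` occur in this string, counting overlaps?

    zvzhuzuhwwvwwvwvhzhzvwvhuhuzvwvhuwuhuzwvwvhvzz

Sliding a length-4 window over the 46 characters (43 positions):
  position 14–17: vwvh
  position 21–24: vwvh
  position 29–32: vwvh
  position 40–43: vwvh

4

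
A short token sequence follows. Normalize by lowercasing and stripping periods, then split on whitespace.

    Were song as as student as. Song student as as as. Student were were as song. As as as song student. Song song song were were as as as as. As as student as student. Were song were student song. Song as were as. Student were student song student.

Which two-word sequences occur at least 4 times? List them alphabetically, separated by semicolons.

Bigram counts meeting the condition (at least 4 times):
  as as: 10
  as student: 5

as as; as student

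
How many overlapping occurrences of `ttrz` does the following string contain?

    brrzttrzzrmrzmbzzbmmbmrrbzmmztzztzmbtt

Sliding a length-4 window over the 38 characters (35 positions):
  position 5–8: ttrz

1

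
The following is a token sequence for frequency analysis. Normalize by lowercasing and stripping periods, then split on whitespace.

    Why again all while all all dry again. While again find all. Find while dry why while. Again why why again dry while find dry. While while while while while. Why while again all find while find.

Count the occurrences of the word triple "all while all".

1

Scanning the 35 overlapping trigram windows for "all while all":
  position 3–5: all while all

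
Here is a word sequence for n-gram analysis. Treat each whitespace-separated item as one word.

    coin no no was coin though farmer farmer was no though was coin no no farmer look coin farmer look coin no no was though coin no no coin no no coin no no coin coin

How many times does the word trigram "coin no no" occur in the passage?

Scanning the 34 overlapping trigram windows for "coin no no":
  position 1–3: coin no no
  position 13–15: coin no no
  position 21–23: coin no no
  position 26–28: coin no no
  position 29–31: coin no no
  position 32–34: coin no no

6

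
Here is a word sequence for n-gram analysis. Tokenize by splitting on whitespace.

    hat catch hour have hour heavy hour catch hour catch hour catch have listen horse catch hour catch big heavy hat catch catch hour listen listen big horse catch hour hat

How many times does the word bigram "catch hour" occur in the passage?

Scanning the 30 overlapping bigram windows for "catch hour":
  position 2–3: catch hour
  position 8–9: catch hour
  position 10–11: catch hour
  position 16–17: catch hour
  position 23–24: catch hour
  position 29–30: catch hour

6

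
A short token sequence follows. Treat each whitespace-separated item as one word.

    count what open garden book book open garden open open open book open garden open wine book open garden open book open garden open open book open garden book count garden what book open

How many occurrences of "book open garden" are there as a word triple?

Scanning the 32 overlapping trigram windows for "book open garden":
  position 6–8: book open garden
  position 12–14: book open garden
  position 17–19: book open garden
  position 21–23: book open garden
  position 26–28: book open garden

5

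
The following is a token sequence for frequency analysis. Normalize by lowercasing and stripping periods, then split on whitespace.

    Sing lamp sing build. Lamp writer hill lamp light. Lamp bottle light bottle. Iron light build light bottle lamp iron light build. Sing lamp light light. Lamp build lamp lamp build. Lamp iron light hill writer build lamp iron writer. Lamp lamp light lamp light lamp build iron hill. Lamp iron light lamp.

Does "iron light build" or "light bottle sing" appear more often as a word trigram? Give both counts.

"iron light build" (2 vs 0)

"iron light build": 2 occurrences
"light bottle sing": 0 occurrences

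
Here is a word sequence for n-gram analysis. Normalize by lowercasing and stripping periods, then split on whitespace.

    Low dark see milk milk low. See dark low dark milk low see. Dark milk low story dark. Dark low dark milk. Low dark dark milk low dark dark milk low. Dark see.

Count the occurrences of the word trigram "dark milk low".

5

Scanning the 31 overlapping trigram windows for "dark milk low":
  position 10–12: dark milk low
  position 14–16: dark milk low
  position 21–23: dark milk low
  position 25–27: dark milk low
  position 29–31: dark milk low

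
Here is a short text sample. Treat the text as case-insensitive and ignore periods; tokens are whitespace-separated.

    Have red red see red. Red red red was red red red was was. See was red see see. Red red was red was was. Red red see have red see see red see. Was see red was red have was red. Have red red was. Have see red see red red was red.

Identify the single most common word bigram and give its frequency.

"red red", 10 times

Bigram frequencies (highest first):
  red red: 10
  red was: 7
  was red: 7
  red see: 6
  see red: 6
  have red: 3
  … (9 more, each ≤ 2)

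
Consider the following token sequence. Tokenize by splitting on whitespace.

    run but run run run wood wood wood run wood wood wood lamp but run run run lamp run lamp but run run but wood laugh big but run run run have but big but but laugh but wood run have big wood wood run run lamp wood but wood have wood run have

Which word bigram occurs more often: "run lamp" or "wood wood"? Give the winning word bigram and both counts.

"wood wood" (5 vs 3)

"run lamp": 3 occurrences
"wood wood": 5 occurrences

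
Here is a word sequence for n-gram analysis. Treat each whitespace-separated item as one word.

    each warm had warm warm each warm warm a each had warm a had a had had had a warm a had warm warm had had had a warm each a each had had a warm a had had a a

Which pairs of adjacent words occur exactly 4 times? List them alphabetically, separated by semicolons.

Bigram counts meeting the condition (exactly 4 times):
  a had: 4
  warm a: 4

a had; warm a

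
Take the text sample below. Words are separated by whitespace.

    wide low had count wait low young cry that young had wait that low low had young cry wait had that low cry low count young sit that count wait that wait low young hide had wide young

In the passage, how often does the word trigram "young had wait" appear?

Scanning the 36 overlapping trigram windows for "young had wait":
  position 10–12: young had wait

1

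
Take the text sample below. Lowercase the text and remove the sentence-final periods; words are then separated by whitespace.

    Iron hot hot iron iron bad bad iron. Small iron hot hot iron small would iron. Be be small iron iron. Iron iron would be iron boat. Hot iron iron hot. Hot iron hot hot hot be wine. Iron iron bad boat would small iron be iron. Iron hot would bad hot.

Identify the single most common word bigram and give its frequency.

"iron iron", 7 times

Bigram frequencies (highest first):
  iron iron: 7
  iron hot: 5
  hot hot: 5
  hot iron: 4
  small iron: 3
  iron bad: 2
  … (22 more, each ≤ 2)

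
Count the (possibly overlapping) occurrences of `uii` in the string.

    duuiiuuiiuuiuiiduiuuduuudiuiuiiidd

4

Sliding a length-3 window over the 34 characters (32 positions):
  position 3–5: uii
  position 7–9: uii
  position 13–15: uii
  position 29–31: uii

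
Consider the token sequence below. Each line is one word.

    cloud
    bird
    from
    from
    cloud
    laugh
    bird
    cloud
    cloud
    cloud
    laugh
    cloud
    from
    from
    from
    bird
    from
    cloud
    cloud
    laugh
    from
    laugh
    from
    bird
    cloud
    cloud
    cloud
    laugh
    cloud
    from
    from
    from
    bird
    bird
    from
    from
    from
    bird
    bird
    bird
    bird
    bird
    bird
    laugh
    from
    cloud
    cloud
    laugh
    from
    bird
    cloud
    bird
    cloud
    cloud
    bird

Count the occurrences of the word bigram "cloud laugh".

Scanning the 54 overlapping bigram windows for "cloud laugh":
  position 5–6: cloud laugh
  position 10–11: cloud laugh
  position 19–20: cloud laugh
  position 27–28: cloud laugh
  position 47–48: cloud laugh

5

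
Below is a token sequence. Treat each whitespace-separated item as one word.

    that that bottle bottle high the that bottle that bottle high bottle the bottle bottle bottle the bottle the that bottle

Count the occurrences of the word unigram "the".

4

Scanning the 21 tokens for "the":
  position 6: the
  position 13: the
  position 17: the
  position 19: the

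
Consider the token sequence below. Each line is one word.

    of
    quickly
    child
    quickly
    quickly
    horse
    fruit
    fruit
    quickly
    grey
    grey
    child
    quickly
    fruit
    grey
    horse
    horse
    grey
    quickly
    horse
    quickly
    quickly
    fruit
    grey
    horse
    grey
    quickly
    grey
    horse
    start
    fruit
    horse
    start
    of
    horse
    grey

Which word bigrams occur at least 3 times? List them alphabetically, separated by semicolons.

grey horse; horse grey

Bigram counts meeting the condition (at least 3 times):
  grey horse: 3
  horse grey: 3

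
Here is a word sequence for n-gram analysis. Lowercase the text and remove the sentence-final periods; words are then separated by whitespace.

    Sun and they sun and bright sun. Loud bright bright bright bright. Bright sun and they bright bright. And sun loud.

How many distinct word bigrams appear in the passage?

21 tokens → 20 bigram windows in total.
Repeated bigrams (each contributes count−1 duplicates):
  bright bright: 5
  sun and: 3
  and they: 2
  bright sun: 2
  sun loud: 2
9 duplicate windows → 20 − 9 = 11 distinct.

11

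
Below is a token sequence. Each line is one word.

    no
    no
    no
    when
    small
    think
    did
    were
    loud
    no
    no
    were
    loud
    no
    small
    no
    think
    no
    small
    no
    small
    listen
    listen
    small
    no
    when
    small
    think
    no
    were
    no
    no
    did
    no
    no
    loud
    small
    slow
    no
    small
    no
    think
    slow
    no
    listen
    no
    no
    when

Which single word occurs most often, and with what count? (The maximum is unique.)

"no", 20 times

Unigram frequencies (highest first):
  no: 20
  small: 8
  think: 4
  when: 3
  were: 3
  loud: 3
  … (3 more, each ≤ 3)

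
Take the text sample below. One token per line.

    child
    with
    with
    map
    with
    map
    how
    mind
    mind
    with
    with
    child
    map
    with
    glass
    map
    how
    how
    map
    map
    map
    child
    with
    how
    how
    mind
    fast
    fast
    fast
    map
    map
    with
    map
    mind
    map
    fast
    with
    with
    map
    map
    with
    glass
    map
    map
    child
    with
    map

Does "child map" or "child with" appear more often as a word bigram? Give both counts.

"child map": 1 occurrence
"child with": 3 occurrences

"child with" (3 vs 1)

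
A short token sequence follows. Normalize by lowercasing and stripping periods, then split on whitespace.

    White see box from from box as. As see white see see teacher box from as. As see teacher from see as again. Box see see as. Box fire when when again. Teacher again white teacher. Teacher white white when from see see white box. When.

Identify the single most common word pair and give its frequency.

"see see", 3 times

Bigram frequencies (highest first):
  see see: 3
  white see: 2
  box from: 2
  as as: 2
  as see: 2
  see white: 2
  … (29 more, each ≤ 2)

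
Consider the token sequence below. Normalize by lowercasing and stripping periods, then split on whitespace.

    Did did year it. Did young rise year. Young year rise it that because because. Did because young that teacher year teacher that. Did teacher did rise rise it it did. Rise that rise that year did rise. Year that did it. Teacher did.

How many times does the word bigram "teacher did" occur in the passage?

Scanning the 43 overlapping bigram windows for "teacher did":
  position 25–26: teacher did
  position 43–44: teacher did

2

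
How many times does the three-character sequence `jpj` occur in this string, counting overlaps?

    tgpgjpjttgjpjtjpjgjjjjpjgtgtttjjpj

5

Sliding a length-3 window over the 34 characters (32 positions):
  position 5–7: jpj
  position 11–13: jpj
  position 15–17: jpj
  position 22–24: jpj
  position 32–34: jpj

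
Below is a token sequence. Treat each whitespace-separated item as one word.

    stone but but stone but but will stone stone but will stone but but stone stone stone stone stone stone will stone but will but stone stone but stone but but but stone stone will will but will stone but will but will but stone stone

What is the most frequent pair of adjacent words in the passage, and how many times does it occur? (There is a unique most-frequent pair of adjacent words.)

Bigram frequencies (highest first):
  stone stone: 9
  stone but: 8
  but stone: 6
  but will: 6
  but but: 5
  will stone: 4
  … (3 more, each ≤ 4)

"stone stone", 9 times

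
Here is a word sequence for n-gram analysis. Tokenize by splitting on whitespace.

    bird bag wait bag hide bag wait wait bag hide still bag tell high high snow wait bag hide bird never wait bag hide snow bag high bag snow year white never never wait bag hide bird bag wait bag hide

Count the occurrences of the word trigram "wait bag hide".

Scanning the 39 overlapping trigram windows for "wait bag hide":
  position 3–5: wait bag hide
  position 8–10: wait bag hide
  position 17–19: wait bag hide
  position 22–24: wait bag hide
  position 34–36: wait bag hide
  position 39–41: wait bag hide

6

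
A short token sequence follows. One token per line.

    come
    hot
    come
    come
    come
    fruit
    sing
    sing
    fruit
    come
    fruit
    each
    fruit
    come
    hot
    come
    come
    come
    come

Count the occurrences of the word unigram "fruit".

Scanning the 19 tokens for "fruit":
  position 6: fruit
  position 9: fruit
  position 11: fruit
  position 13: fruit

4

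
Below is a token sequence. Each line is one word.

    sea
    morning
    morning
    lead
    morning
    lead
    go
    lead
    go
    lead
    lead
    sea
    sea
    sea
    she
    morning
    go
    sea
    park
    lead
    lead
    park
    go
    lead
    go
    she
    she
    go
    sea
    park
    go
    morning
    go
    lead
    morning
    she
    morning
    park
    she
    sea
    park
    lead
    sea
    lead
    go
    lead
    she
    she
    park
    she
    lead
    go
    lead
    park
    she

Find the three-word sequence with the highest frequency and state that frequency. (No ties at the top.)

Trigram frequencies (highest first):
  lead go lead: 4
  go lead go: 2
  go sea park: 2
  sea park lead: 2
  sea morning morning: 1
  morning morning lead: 1
  … (41 more, each ≤ 1)

"lead go lead", 4 times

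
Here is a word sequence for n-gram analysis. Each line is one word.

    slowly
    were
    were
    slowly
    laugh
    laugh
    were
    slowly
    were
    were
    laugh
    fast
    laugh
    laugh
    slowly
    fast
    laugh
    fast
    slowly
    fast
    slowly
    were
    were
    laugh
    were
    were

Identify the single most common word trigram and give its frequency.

Trigram frequencies (highest first):
  slowly were were: 3
  were were laugh: 2
  were were slowly: 1
  were slowly laugh: 1
  slowly laugh laugh: 1
  laugh laugh were: 1
  … (15 more, each ≤ 1)

"slowly were were", 3 times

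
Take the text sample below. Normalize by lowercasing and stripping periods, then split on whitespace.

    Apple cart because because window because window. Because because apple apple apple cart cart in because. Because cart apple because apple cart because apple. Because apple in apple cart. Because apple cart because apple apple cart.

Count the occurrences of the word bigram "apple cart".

Scanning the 35 overlapping bigram windows for "apple cart":
  position 1–2: apple cart
  position 12–13: apple cart
  position 21–22: apple cart
  position 28–29: apple cart
  position 31–32: apple cart
  position 35–36: apple cart

6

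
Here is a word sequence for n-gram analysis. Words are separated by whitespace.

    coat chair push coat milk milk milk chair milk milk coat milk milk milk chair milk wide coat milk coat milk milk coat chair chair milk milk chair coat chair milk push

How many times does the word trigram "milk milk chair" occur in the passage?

Scanning the 30 overlapping trigram windows for "milk milk chair":
  position 6–8: milk milk chair
  position 13–15: milk milk chair
  position 26–28: milk milk chair

3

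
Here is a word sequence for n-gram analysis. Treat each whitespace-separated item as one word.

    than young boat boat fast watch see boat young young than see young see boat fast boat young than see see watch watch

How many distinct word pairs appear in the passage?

23 tokens → 22 bigram windows in total.
Repeated bigrams (each contributes count−1 duplicates):
  boat fast: 2
  boat young: 2
  see boat: 2
  than see: 2
  young than: 2
5 duplicate windows → 22 − 5 = 17 distinct.

17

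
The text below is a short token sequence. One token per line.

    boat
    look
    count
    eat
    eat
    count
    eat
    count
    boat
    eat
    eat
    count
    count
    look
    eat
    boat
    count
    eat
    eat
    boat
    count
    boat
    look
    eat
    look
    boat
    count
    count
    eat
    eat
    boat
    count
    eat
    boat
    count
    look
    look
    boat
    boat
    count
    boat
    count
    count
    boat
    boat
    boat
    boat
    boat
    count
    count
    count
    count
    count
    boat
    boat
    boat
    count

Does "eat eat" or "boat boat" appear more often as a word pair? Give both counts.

"boat boat" (7 vs 4)

"eat eat": 4 occurrences
"boat boat": 7 occurrences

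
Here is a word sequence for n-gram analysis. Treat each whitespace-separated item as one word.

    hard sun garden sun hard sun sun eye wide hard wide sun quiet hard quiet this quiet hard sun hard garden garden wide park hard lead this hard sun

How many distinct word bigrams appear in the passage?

23

29 tokens → 28 bigram windows in total.
Repeated bigrams (each contributes count−1 duplicates):
  hard sun: 4
  quiet hard: 2
  sun hard: 2
5 duplicate windows → 28 − 5 = 23 distinct.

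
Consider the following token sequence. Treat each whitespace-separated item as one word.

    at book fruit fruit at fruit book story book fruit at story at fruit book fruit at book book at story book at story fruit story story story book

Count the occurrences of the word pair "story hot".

0

Scanning the 28 overlapping bigram windows for "story hot":
  (none found)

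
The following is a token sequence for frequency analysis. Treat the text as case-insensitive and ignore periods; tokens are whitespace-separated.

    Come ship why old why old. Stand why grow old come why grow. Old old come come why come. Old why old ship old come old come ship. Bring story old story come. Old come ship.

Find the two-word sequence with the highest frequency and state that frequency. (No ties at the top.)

Bigram frequencies (highest first):
  old come: 5
  come ship: 3
  why old: 3
  come old: 3
  old why: 2
  why grow: 2
  … (15 more, each ≤ 2)

"old come", 5 times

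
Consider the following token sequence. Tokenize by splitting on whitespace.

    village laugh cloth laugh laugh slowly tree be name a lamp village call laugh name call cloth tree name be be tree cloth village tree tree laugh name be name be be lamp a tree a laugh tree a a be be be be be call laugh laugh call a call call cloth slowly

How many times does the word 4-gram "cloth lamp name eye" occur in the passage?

Scanning the 51 overlapping 4-gram windows for "cloth lamp name eye":
  (none found)

0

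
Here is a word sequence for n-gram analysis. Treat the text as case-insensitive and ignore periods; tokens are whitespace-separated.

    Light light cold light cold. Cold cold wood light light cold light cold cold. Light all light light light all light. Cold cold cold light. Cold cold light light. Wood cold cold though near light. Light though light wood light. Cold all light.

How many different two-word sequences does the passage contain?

16

43 tokens → 42 bigram windows in total.
Repeated bigrams (each contributes count−1 duplicates):
  cold cold: 7
  light cold: 7
  light light: 6
  cold light: 5
  all light: 3
  light all: 2
  light wood: 2
  wood light: 2
26 duplicate windows → 42 − 26 = 16 distinct.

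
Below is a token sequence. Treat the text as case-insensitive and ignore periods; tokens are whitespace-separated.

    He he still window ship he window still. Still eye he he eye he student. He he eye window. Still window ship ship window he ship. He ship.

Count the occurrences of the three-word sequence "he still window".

1

Scanning the 26 overlapping trigram windows for "he still window":
  position 2–4: he still window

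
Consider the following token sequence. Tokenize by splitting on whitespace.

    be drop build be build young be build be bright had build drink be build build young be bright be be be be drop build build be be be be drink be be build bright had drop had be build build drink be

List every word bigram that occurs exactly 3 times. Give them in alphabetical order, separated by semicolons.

Bigram counts meeting the condition (exactly 3 times):
  build be: 3
  build build: 3
  drink be: 3

build be; build build; drink be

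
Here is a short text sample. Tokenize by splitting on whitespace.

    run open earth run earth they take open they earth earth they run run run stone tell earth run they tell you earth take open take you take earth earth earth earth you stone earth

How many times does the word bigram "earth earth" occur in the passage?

4

Scanning the 34 overlapping bigram windows for "earth earth":
  position 10–11: earth earth
  position 29–30: earth earth
  position 30–31: earth earth
  position 31–32: earth earth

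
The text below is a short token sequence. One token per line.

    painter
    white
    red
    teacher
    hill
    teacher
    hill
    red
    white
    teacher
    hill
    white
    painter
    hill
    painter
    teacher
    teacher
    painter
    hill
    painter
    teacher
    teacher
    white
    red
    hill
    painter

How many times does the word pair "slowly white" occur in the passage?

Scanning the 25 overlapping bigram windows for "slowly white":
  (none found)

0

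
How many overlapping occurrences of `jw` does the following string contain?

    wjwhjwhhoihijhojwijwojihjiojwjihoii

Sliding a length-2 window over the 35 characters (34 positions):
  position 2–3: jw
  position 5–6: jw
  position 16–17: jw
  position 19–20: jw
  position 28–29: jw

5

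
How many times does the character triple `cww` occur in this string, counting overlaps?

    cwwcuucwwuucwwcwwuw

4

Sliding a length-3 window over the 19 characters (17 positions):
  position 1–3: cww
  position 7–9: cww
  position 12–14: cww
  position 15–17: cww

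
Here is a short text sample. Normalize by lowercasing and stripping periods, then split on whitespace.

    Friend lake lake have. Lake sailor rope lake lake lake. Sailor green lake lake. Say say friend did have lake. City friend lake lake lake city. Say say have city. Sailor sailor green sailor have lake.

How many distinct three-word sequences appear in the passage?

36 tokens → 34 trigram windows in total.
Repeated trigrams (each contributes count−1 duplicates):
  friend lake lake: 2
  lake lake lake: 2
2 duplicate windows → 34 − 2 = 32 distinct.

32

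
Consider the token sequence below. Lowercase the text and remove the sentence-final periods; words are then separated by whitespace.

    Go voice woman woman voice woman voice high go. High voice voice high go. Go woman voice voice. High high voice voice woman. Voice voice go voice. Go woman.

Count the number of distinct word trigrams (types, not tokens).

22

29 tokens → 27 trigram windows in total.
Repeated trigrams (each contributes count−1 duplicates):
  high voice voice: 2
  voice high go: 2
  voice voice high: 2
  voice woman voice: 2
  woman voice voice: 2
5 duplicate windows → 27 − 5 = 22 distinct.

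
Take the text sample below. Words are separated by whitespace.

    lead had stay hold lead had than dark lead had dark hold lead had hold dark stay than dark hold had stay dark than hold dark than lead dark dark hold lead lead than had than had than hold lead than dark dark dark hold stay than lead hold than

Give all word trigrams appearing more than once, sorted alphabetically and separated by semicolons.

dark dark hold; dark hold lead; hold lead had; than had than

Trigram counts meeting the condition (more than once):
  dark dark hold: 2
  dark hold lead: 2
  hold lead had: 2
  than had than: 2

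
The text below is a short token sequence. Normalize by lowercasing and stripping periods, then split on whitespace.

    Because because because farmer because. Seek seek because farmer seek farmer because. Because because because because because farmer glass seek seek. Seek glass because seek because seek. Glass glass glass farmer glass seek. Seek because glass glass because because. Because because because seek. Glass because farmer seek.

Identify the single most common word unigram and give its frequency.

Unigram frequencies (highest first):
  because: 20
  seek: 12
  glass: 9
  farmer: 6

"because", 20 times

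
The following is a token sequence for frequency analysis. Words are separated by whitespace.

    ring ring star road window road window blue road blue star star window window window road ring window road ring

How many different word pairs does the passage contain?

14

20 tokens → 19 bigram windows in total.
Repeated bigrams (each contributes count−1 duplicates):
  window road: 3
  road ring: 2
  road window: 2
  window window: 2
5 duplicate windows → 19 − 5 = 14 distinct.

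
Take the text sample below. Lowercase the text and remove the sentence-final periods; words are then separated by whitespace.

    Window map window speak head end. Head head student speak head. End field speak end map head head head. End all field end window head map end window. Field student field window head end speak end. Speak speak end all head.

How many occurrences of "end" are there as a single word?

Scanning the 41 tokens for "end":
  position 6: end
  position 12: end
  position 15: end
  position 20: end
  position 23: end
  position 27: end
  position 34: end
  position 36: end
  position 39: end

9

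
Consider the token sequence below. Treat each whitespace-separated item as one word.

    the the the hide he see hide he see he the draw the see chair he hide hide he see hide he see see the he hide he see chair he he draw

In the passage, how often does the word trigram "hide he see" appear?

Scanning the 31 overlapping trigram windows for "hide he see":
  position 4–6: hide he see
  position 7–9: hide he see
  position 18–20: hide he see
  position 21–23: hide he see
  position 27–29: hide he see

5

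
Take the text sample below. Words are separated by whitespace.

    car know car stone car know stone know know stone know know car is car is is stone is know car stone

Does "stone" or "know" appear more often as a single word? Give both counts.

"stone": 5 occurrences
"know": 7 occurrences

"know" (7 vs 5)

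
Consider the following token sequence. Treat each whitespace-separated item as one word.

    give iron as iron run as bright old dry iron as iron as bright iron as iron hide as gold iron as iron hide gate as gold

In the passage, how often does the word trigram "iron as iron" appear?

Scanning the 25 overlapping trigram windows for "iron as iron":
  position 2–4: iron as iron
  position 10–12: iron as iron
  position 15–17: iron as iron
  position 21–23: iron as iron

4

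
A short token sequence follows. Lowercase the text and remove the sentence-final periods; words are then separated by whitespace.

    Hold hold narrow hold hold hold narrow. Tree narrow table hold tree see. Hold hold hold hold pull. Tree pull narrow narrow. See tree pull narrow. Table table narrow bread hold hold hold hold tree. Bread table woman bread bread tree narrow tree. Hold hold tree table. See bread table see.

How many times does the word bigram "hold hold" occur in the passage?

10

Scanning the 50 overlapping bigram windows for "hold hold":
  position 1–2: hold hold
  position 4–5: hold hold
  position 5–6: hold hold
  position 14–15: hold hold
  position 15–16: hold hold
  position 16–17: hold hold
  position 31–32: hold hold
  position 32–33: hold hold
  position 33–34: hold hold
  position 44–45: hold hold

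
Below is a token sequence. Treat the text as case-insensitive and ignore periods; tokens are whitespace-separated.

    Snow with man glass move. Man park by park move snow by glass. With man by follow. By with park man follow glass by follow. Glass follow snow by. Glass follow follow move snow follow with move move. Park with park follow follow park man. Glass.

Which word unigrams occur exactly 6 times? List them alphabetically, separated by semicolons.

Unigram counts meeting the condition (exactly 6 times):
  by: 6
  glass: 6
  park: 6

by; glass; park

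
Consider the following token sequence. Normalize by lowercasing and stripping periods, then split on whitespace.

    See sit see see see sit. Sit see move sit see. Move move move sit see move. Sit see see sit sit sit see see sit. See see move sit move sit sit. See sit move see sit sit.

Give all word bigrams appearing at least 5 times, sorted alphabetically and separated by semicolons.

move sit; see see; see sit; sit see; sit sit

Bigram counts meeting the condition (at least 5 times):
  move sit: 5
  see see: 5
  see sit: 6
  sit see: 8
  sit sit: 5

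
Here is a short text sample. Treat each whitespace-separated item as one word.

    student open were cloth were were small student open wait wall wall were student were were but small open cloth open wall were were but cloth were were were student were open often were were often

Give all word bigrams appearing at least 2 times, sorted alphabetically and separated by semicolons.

cloth were; student open; student were; wall were; were but; were student; were were

Bigram counts meeting the condition (at least 2 times):
  cloth were: 2
  student open: 2
  student were: 2
  wall were: 2
  were but: 2
  were student: 2
  were were: 6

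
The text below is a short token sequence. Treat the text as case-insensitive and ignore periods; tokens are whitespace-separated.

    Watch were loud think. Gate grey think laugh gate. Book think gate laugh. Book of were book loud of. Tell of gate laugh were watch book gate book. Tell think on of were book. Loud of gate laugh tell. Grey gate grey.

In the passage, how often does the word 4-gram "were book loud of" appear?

2

Scanning the 39 overlapping 4-gram windows for "were book loud of":
  position 16–19: were book loud of
  position 33–36: were book loud of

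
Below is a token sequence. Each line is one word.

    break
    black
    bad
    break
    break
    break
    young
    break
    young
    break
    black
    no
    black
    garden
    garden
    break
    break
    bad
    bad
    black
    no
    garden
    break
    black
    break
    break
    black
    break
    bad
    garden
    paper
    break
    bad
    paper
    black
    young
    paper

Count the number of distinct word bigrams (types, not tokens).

37 tokens → 36 bigram windows in total.
Repeated bigrams (each contributes count−1 duplicates):
  break black: 4
  break break: 4
  break bad: 3
  black break: 2
  black no: 2
  break young: 2
  garden break: 2
  young break: 2
13 duplicate windows → 36 − 13 = 23 distinct.

23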